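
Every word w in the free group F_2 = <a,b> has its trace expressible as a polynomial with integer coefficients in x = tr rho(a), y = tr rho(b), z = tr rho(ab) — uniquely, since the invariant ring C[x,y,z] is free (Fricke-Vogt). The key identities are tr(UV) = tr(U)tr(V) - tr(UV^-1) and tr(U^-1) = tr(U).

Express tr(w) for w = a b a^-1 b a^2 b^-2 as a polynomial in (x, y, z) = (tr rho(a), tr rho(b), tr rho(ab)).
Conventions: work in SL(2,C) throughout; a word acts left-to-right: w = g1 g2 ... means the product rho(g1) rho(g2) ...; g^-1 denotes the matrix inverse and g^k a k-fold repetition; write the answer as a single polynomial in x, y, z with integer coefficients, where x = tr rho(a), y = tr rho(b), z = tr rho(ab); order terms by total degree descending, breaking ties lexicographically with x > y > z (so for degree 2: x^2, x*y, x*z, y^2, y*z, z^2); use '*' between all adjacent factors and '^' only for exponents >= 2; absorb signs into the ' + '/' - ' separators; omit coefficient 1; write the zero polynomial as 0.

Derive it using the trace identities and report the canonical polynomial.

x^3*y^3*z - x^4*y^2 - x^2*y^4 - 2*x^2*y^2*z^2 + x*y^3*z + x*y*z^3 + x^4 + 5*x^2*y^2 + x^2*z^2 - 3*x*y*z - 4*x^2 - y^2 - z^2 + 2

tr(b a^2) = tr(a) tr(b a) - tr(b) = x*z - y
tr(a^3 b) = tr(a) tr(b a^2) - tr(b a) = x^2*z - x*y - z
tr(a^2) = tr(a) tr(a) - tr(1) = x^2 - 2
tr(a^3) = tr(a) tr(a^2) - tr(a) = x^3 - 3*x
tr(a b^2 a^2) = tr(b) tr(a^3 b) - tr(a^3) = x^2*y*z - x^3 - x*y^2 - y*z + 3*x
tr(a b a b) = tr(a b) tr(a b) - tr(1) = z^2 - 2
tr(b a b^2 a) = tr(b) tr(a b a b) - tr(a b a) = y*z^2 - x*z - y
tr(a b^2) = tr(b) tr(a b) - tr(a) = y*z - x
tr(b a b^2) = tr(b) tr(a b^2) - tr(a b) = y^2*z - x*y - z
tr(a b^2 a^2 b) = tr(a) tr(b a b^2 a) - tr(b a b^2) = x*y*z^2 - x^2*z - y^2*z + z
tr(b a^2 b^-1 a b) = tr(a b^2 a^2) tr(b) - tr(a b^2 a^2 b) = x^2*y^2*z - x^3*y - x*y^3 - x*y*z^2 + x^2*z + 3*x*y - z
tr(a b a b a) = tr(a) tr(b a b a) - tr(b a b) = x*z^2 - y*z - x
tr(a b a b a^2) = tr(a) tr(a b a b a) - tr(a b a b) = x^2*z^2 - x*y*z - x^2 - z^2 + 2
tr(b a b a b a) = tr(a b) tr(a b a b) - tr(a^-1 b^-1) = z^3 - 3*z
tr(a b a b a^2 b) = tr(a) tr(b a b a b a) - tr(b a b a b) = x*z^3 - y*z^2 - 2*x*z + y
tr(b a^2 b^-1 a b a) = tr(a b a b a^2) tr(b) - tr(a b a b a^2 b) = x^2*y*z^2 - x*y^2*z - x*z^3 - x^2*y + 2*x*z + y
tr(a b a^-1 b a^2 b^-1) = tr(b a^2 b^-1 a b) tr(a) - tr(b a^2 b^-1 a b a) = x^3*y^2*z - x^4*y - x^2*y^3 - 2*x^2*y*z^2 + x^3*z + x*y^2*z + x*z^3 + 4*x^2*y - 3*x*z - y
tr(a b a^-1 b a^2) = tr(b a^3 b) tr(a) - tr(b a^3 b a) = x^3*y*z - x^4 - x^2*y^2 - x^2*z^2 + 4*x^2 + z^2 - 2
tr(a b a^-1 b a^2 b^-2) = tr(a b a^-1 b a^2 b^-1) tr(b) - tr(a b a^-1 b a^2) = x^3*y^3*z - x^4*y^2 - x^2*y^4 - 2*x^2*y^2*z^2 + x*y^3*z + x*y*z^3 + x^4 + 5*x^2*y^2 + x^2*z^2 - 3*x*y*z - 4*x^2 - y^2 - z^2 + 2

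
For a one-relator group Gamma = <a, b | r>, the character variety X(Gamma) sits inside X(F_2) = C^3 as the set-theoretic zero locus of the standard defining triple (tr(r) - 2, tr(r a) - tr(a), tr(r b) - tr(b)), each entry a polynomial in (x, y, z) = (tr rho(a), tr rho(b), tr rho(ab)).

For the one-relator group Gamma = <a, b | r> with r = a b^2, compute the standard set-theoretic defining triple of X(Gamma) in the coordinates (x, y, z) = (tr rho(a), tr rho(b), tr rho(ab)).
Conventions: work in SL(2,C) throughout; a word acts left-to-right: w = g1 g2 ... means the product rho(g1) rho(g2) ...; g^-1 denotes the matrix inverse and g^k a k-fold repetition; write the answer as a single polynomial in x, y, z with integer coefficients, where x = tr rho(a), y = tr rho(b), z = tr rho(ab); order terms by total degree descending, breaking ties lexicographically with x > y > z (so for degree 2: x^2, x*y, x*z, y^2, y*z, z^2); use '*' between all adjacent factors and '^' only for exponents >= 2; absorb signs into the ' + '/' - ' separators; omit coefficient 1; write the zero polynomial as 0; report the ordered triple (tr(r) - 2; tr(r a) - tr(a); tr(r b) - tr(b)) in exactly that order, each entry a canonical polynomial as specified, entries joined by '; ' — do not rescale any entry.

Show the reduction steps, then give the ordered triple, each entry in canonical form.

and trace(a b^2) = trace(b) * trace(a b) - trace(a) = y*z - x
trace(a^2 b) = trace(a) * trace(b a) - trace(b)  (reduce the a square) = x*z - y
and trace(a^2) = trace(a) * trace(a) - trace(1)  (reduce the a square) = x^2 - 2
and trace(a b^2 a) = trace(b) * trace(a^2 b) - trace(a^2)  (reduce the b square) = x*y*z - x^2 - y^2 + 2
next, trace(a b^3) = trace(b) * trace(a b^2) - trace(a b)   [square of b] = y^2*z - x*y - z
assemble the triple (trace(r) - 2; trace(r a) - x; trace(r b) - y)

y*z - x - 2; x*y*z - x^2 - y^2 - x + 2; y^2*z - x*y - y - z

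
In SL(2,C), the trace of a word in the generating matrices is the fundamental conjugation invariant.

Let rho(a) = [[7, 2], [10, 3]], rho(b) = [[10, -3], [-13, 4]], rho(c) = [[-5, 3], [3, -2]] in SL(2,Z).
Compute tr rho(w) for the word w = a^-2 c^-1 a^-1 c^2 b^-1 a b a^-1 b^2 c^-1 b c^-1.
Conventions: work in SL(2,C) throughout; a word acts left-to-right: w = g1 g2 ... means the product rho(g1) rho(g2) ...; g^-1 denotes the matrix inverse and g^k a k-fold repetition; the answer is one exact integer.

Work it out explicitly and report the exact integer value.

rho(a^-1) = [[3, -2], [-10, 7]]
... * rho(a^-1) = [[3, -2], [-10, 7]]  ->  [[29, -20], [-100, 69]]
... * rho(c^-1) = [[-2, -3], [-3, -5]]  ->  [[2, 13], [-7, -45]]
... * rho(a^-1) = [[3, -2], [-10, 7]]  ->  [[-124, 87], [429, -301]]
... * rho(c) = [[-5, 3], [3, -2]]  ->  [[881, -546], [-3048, 1889]]
... * rho(c) = [[-5, 3], [3, -2]]  ->  [[-6043, 3735], [20907, -12922]]
... * rho(b^-1) = [[4, 3], [13, 10]]  ->  [[24383, 19221], [-84358, -66499]]
... * rho(a) = [[7, 2], [10, 3]]  ->  [[362891, 106429], [-1255496, -368213]]
... * rho(b) = [[10, -3], [-13, 4]]  ->  [[2245333, -662957], [-7768191, 2293636]]
... * rho(a^-1) = [[3, -2], [-10, 7]]  ->  [[13365569, -9131365], [-46240933, 31591834]]
... * rho(b) = [[10, -3], [-13, 4]]  ->  [[252363435, -76622167], [-873103172, 265090135]]
... * rho(b) = [[10, -3], [-13, 4]]  ->  [[3519722521, -1063578973], [-12177203475, 3679670056]]
... * rho(c^-1) = [[-2, -3], [-3, -5]]  ->  [[-3848708123, -5241272698], [13315396782, 18133260145]]
... * rho(b) = [[10, -3], [-13, 4]]  ->  [[29649463844, -9418966423], [-102578414065, 32586850234]]
... * rho(c^-1) = [[-2, -3], [-3, -5]]  ->  [[-31042028419, -41853559417], [107396277428, 144800991025]]
tr = -31042028419 + 144800991025 = 113758962606

113758962606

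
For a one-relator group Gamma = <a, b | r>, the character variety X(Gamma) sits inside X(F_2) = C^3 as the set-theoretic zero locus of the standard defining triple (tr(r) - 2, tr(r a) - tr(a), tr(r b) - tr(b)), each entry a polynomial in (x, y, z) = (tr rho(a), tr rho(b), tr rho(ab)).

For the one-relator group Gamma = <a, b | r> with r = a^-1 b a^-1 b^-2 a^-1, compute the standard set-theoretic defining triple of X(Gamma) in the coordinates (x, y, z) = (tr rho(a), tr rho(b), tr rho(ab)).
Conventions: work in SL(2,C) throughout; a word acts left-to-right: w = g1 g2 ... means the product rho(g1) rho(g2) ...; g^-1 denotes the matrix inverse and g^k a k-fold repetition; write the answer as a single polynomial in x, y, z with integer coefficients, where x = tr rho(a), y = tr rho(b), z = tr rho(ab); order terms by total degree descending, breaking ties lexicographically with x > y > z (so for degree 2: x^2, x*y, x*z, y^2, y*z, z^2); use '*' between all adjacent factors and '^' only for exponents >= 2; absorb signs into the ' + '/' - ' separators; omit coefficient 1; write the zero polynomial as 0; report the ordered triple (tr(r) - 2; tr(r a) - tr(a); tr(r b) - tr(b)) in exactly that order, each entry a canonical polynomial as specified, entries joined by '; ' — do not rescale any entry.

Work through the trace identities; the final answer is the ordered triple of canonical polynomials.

next, tr(a^-1 b) = tr(b) tr(a) - tr(b a) = x*y - z
and tr(b a^-2) = tr(a^-1 b) tr(a) - tr(a^-1 b a) = x^2*y - x*z - y
tr(a^-2 b a^-1) = tr(b a^-2) tr(a) - tr(b a^-1) = x^3*y - x^2*z - 2*x*y + z
tr(b^2) = tr(b) tr(b) - tr(1) = y^2 - 2
tr(b^2 a) = tr(b) tr(a b) - tr(a) = y*z - x
and tr(b a^-1 b) = tr(b^2) tr(a) - tr(b^2 a) = x*y^2 - y*z - x
tr(b a b a) = tr(a b) tr(a b) - tr(1) = z^2 - 2
tr(b a^-1 b a) = tr(b a b) tr(a) - tr(b a b a) = x*y*z - x^2 - z^2 + 2
and tr(b a^-1 b a^-1) = tr(b a^-1 b) tr(a) - tr(b a^-1 b a) = x^2*y^2 - 2*x*y*z + z^2 - 2
next, tr(a^-2 b a^-1 b) = tr(b a^-1 b a^-1) tr(a) - tr(b a^-1 b) = x^3*y^2 - 2*x^2*y*z - x*y^2 + x*z^2 + y*z - x
and tr(b^-1 a^-2 b a^-1) = tr(a^-2 b a^-1) tr(b) - tr(a^-2 b a^-1 b) = x^2*y*z - x*y^2 - x*z^2 + x
tr(a^-1 b a^-1 b^-2 a^-1) = tr(b^-1 a^-2 b a^-1) tr(b) - tr(b^-1 a^-2 b a^-1 b) = x^2*y^2*z - x^3*y - x*y^3 - x*y*z^2 + x^2*z + 3*x*y - z
tr(a b a) = tr(a) tr(b a) - tr(b)   [square of a] = x*z - y
tr(a b a b^-1) = tr(a b a) tr(b) - tr(a b a b)   [inverse elimination on b] = x*y*z - y^2 - z^2 + 2
and tr(b^-2 a b a) = tr(a b a b^-1) tr(b) - tr(a b a)   [inverse elimination on b] = x*y^2*z - y^3 - y*z^2 - x*z + 3*y
and tr(b a^-1 b^-2 a) = tr(b^-2 a b) tr(a) - tr(b^-2 a b a)   [inverse elimination on a] = -x*y^2*z + x^2*y + y^3 + y*z^2 - 3*y
tr(a^-1 b a^-1 b^-2) = tr(b a^-1 b^-2) tr(a) - tr(b a^-1 b^-2 a)   [inverse elimination on a] = x*y^2*z - x^2*y - y^3 - y*z^2 + x*z + 3*y
tr(a b a b a) = tr(a) tr(b a b a) - tr(b a b)  (reduce the a square) = x*z^2 - y*z - x
next, tr(a b a b a b) = tr(a b a b) tr(a b) - tr(b a)  (split on a) = z^3 - 3*z
tr(b a b^-1 a b a) = tr(a b a b a) tr(b) - tr(a b a b a b)  (eliminate b^-1) = x*y*z^2 - y^2*z - z^3 - x*y + 3*z
next, tr(b^-1 a b a^-1 b a) = tr(b a b^-1 a b) tr(a) - tr(b a b^-1 a b a)  (eliminate a^-1) = x^2*y^2*z - x^3*y - x*y^3 - 2*x*y*z^2 + x^2*z + y^2*z + z^3 + 4*x*y - 3*z
tr(a b a^-1 b a^-1 b^-1) = tr(b^-1 a b a^-1 b) tr(a) - tr(b^-1 a b a^-1 b a)  (eliminate a^-1) = -x^2*y^2*z + x^3*y + x*y^3 + 2*x*y*z^2 - x^2*z - y^2*z - z^3 - 3*x*y + 3*z
tr(b a^-1 b a^-1 b^-2 a) = tr(a b a^-1 b a^-1 b^-1) tr(b) - tr(a b a^-1 b a^-1)  (eliminate b^-1) = -x^2*y^3*z + x^3*y^2 + x*y^4 + 2*x*y^2*z^2 - x^2*y*z - y^3*z - y*z^3 - 4*x*y^2 + 4*y*z + x
and tr(a^-1 b a^-1 b^-2 a^-1 b) = tr(b a^-1 b a^-1 b^-2) tr(a) - tr(b a^-1 b a^-1 b^-2 a)  (eliminate a^-1) = x^2*y^3*z - x^3*y^2 - x*y^4 - 2*x*y^2*z^2 + 2*x^2*y*z + y^3*z + y*z^3 + 3*x*y^2 - x*z^2 - 4*y*z + x
assemble the triple (tr(r) - 2; tr(r a) - x; tr(r b) - y)

x^2*y^2*z - x^3*y - x*y^3 - x*y*z^2 + x^2*z + 3*x*y - z - 2; x*y^2*z - x^2*y - y^3 - y*z^2 + x*z - x + 3*y; x^2*y^3*z - x^3*y^2 - x*y^4 - 2*x*y^2*z^2 + 2*x^2*y*z + y^3*z + y*z^3 + 3*x*y^2 - x*z^2 - 4*y*z + x - y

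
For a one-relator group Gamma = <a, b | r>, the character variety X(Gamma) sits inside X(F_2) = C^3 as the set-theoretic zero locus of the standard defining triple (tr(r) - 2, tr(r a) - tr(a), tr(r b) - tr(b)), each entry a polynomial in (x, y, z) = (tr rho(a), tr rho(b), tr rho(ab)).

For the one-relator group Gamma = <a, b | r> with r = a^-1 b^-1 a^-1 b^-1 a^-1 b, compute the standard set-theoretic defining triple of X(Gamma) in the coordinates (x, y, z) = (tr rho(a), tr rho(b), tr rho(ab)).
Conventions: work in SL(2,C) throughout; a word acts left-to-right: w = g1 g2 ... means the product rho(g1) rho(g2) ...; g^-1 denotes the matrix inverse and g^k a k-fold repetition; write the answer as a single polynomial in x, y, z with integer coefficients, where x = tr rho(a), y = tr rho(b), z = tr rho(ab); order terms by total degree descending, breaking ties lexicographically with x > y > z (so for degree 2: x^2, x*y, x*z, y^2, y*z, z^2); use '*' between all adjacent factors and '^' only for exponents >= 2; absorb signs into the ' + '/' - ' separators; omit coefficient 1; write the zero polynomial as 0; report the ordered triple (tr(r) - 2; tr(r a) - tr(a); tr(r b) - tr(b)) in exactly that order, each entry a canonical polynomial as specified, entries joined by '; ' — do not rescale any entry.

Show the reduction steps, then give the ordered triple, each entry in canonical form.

x*y*z^2 - y^2*z - z^3 - x*y + 3*z - 2; x*z - x - y; x*y^2*z^2 - y^3*z - y*z^3 - x*y^2 - x*z^2 + 4*y*z + x - y

tr(a^-1) = tr(a) = x
tr(a^-2) = tr(a^-1) * tr(a) - tr(1) = x^2 - 2
tr(b a^-1) = tr(b) * tr(a) - tr(b a) = x*y - z
tr(a^-2 b) = tr(b a^-1) * tr(a) - tr(b) = x^2*y - x*z - y
tr(a^-1 b^-1 a^-1) = tr(a^-2) * tr(b) - tr(a^-2 b) = x*z - y
tr(b a b) = tr(b) * tr(a b) - tr(a) = y*z - x
tr(a b a b) = tr(a b) * tr(a b) - tr(1) = z^2 - 2
tr(b a b a b) = tr(b) * tr(a b a b) - tr(a b a) = y*z^2 - x*z - y
tr(b a b a b a) = tr(b a) * tr(b a b a) - tr(b^-1 a^-1) = z^3 - 3*z
tr(a^-1 b a b a b) = tr(b a b a b) * tr(a) - tr(b a b a b a) = x*y*z^2 - x^2*z - z^3 - x*y + 3*z
tr(a b a b^-1 a^-1 b) = tr(a^-1 b a b a) * tr(b) - tr(a^-1 b a b a b) = -x*y*z^2 + x^2*z + y^2*z + z^3 - 3*z
tr(b^-1 a^-1 b^-1 a b a) = tr(a b a b^-1 a^-1) * tr(b) - tr(a b a b^-1 a^-1 b) = x*y*z^2 - x^2*z - y^2*z - z^3 + x*y + 3*z
tr(b a^-1 b^-1 a^-1 b^-1 a) = tr(b^-1 a^-1 b^-1 a b) * tr(a) - tr(b^-1 a^-1 b^-1 a b a) = -x*y*z^2 + x^2*z + y^2*z + z^3 - 3*z
tr(a^-1 b^-1 a^-1 b^-1 a^-1 b) = tr(b a^-1 b^-1 a^-1 b^-1) * tr(a) - tr(b a^-1 b^-1 a^-1 b^-1 a) = x*y*z^2 - y^2*z - z^3 - x*y + 3*z
tr(b^2) = tr(b) * tr(b) - tr(1)  (reduce the b square) = y^2 - 2
tr(b^2 a b) = tr(b) * tr(b a b) - tr(b a)  (reduce the b square) = y^2*z - x*y - z
tr(a^-1 b^2 a b) = tr(b^2 a b) * tr(a) - tr(b^2 a b a)  (eliminate a^-1) = x*y^2*z - x^2*y - y*z^2 + y
tr(b^-1 a^-1 b^2 a) = tr(a^-1 b^2 a) * tr(b) - tr(a^-1 b^2 a b)  (eliminate b^-1) = -x*y^2*z + x^2*y + y^3 + y*z^2 - 3*y
tr(b^-1 a^-1 b^2 a^-1) = tr(b^-1 a^-1 b^2) * tr(a) - tr(b^-1 a^-1 b^2 a)  (eliminate a^-1) = x*y^2*z - y^3 - y*z^2 - x*z + 3*y
tr(b^2 a^-1) = tr(b^2) * tr(a) - tr(b^2 a)  (eliminate a^-1) = x*y^2 - y*z - x
tr(a^-1 b^2 a^-1) = tr(b^2 a^-1) * tr(a) - tr(b^2)  (eliminate a^-1) = x^2*y^2 - x*y*z - x^2 - y^2 + 2
tr(b^-1 a^-1 b^2 a^-1 b^-1) = tr(b^-1 a^-1 b^2 a^-1) * tr(b) - tr(b^-1 a^-1 b^2 a^-1 b)  (eliminate b^-1) = x*y^3*z - x^2*y^2 - y^4 - y^2*z^2 + x^2 + 4*y^2 - 2
tr(b a^-1 b a) = tr(b a b) * tr(a) - tr(b a b a)  (eliminate a^-1) = x*y*z - x^2 - z^2 + 2
tr(a^2 b^2) = tr(a) * tr(b^2 a) - tr(b^2)  (reduce the a square) = x*y*z - x^2 - y^2 + 2
tr(b a^2 b^2) = tr(b) * tr(a^2 b^2) - tr(a^2 b)  (reduce the b square) = x*y^2*z - x^2*y - y^3 - x*z + 3*y
tr(a b a^2 b) = tr(a) * tr(b a b a) - tr(b a b)  (reduce the a square) = x*z^2 - y*z - x
tr(a b a^2) = tr(a) * tr(a b a) - tr(a b)  (reduce the a square) = x^2*z - x*y - z
tr(b a^2 b^2 a) = tr(b) * tr(a b a^2 b) - tr(a b a^2)  (reduce the b square) = x*y*z^2 - x^2*z - y^2*z + z
tr(a b^2 a^-1 b a) = tr(b a^2 b^2) * tr(a) - tr(b a^2 b^2 a)  (eliminate a^-1) = x^2*y^2*z - x^3*y - x*y^3 - x*y*z^2 + y^2*z + 3*x*y - z
tr(b a b a b^2) = tr(b) * tr(b a b a b) - tr(b a b a)  (reduce the b square) = y^2*z^2 - x*y*z - y^2 - z^2 + 2
tr(b a b a b^2 a) = tr(b) * tr(a b a b a b) - tr(a b a b a)  (reduce the b square) = y*z^3 - x*z^2 - 2*y*z + x
tr(a b^2 a^-1 b a b) = tr(b a b a b^2) * tr(a) - tr(b a b a b^2 a)  (eliminate a^-1) = x*y^2*z^2 - x^2*y*z - y*z^3 - x*y^2 + 2*y*z + x
tr(b^2 a^-1 b a b^-1 a) = tr(a b^2 a^-1 b a) * tr(b) - tr(a b^2 a^-1 b a b)  (eliminate b^-1) = x^2*y^3*z - x^3*y^2 - x*y^4 - 2*x*y^2*z^2 + x^2*y*z + y^3*z + y*z^3 + 4*x*y^2 - 3*y*z - x
tr(a b^-1 a^-1 b^2 a^-1 b) = tr(b^2 a^-1 b a b^-1) * tr(a) - tr(b^2 a^-1 b a b^-1 a)  (eliminate a^-1) = -x^2*y^3*z + x^3*y^2 + x*y^4 + 2*x*y^2*z^2 - y^3*z - y*z^3 - x^3 - 4*x*y^2 - x*z^2 + 3*y*z + 3*x
tr(b^-1 a^-1 b^2 a^-1 b^-1 a) = tr(a b^-1 a^-1 b^2 a^-1) * tr(b) - tr(a b^-1 a^-1 b^2 a^-1 b)  (eliminate b^-1) = x^2*y^3*z - x^3*y^2 - x*y^4 - 2*x*y^2*z^2 + y^3*z + y*z^3 + x^3 + 5*x*y^2 + x*z^2 - 4*y*z - 3*x
tr(a^-1 b^-1 a^-1 b^-1 a^-1 b^2) = tr(b^-1 a^-1 b^2 a^-1 b^-1) * tr(a) - tr(b^-1 a^-1 b^2 a^-1 b^-1 a)  (eliminate a^-1) = x*y^2*z^2 - y^3*z - y*z^3 - x*y^2 - x*z^2 + 4*y*z + x
assemble the triple (tr(r) - 2; tr(r a) - x; tr(r b) - y)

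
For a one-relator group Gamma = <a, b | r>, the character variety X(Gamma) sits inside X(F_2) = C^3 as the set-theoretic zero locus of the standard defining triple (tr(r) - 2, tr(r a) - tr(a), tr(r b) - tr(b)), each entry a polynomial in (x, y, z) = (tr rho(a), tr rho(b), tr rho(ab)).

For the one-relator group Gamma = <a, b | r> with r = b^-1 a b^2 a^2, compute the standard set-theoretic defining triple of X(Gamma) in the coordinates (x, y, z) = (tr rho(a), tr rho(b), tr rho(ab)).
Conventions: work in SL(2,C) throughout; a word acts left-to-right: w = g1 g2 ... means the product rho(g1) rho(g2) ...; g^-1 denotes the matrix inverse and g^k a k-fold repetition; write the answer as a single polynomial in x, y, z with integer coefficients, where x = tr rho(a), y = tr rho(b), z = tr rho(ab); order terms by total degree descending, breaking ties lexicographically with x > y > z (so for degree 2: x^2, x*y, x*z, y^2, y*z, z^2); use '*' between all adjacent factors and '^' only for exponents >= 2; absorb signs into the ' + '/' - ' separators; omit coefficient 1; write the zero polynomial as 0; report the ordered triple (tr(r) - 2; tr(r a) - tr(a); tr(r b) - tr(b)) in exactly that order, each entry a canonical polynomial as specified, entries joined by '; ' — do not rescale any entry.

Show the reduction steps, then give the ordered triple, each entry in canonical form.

x^2*y^2*z - x^3*y - x*y^3 - x*y*z^2 + x^2*z + 3*x*y - z - 2; x^3*y^2*z - x^4*y - x^2*y^3 - x^2*y*z^2 + x^3*z - x*y^2*z + 4*x^2*y + y^3 + y*z^2 - 2*x*z - x - 3*y; x^2*y*z - x^3 - x*y^2 - y*z + 3*x - y

trace(a b a) = trace(a) trace(b a) - trace(b)   [square of a] = x*z - y
trace(a^3 b) = trace(a) trace(a b a) - trace(a b)   [square of a] = x^2*z - x*y - z
reduce: trace(a^2) = trace(a) trace(a) - trace(1)   [square of a] = x^2 - 2
so trace(a^3) = trace(a) trace(a^2) - trace(a)   [square of a] = x^3 - 3*x
trace(a b^2 a^2) = trace(b) trace(a^3 b) - trace(a^3)   [square of b] = x^2*y*z - x^3 - x*y^2 - y*z + 3*x
reduce: trace(b a b a) = trace(a b) trace(a b) - trace(1)   [split at a repeated a] = z^2 - 2
trace(b a b) = trace(b) trace(a b) - trace(a)   [square of b] = y*z - x
so trace(a^2 b a b) = trace(a) trace(b a b a) - trace(b a b)   [square of a] = x*z^2 - y*z - x
reduce: trace(a b^2 a^2 b) = trace(b) trace(a^2 b a b) - trace(a^2 b a)   [square of b] = x*y*z^2 - x^2*z - y^2*z + z
trace(b^-1 a b^2 a^2) = trace(a b^2 a^2) trace(b) - trace(a b^2 a^2 b)   [inverse elimination on b] = x^2*y^2*z - x^3*y - x*y^3 - x*y*z^2 + x^2*z + 3*x*y - z
reduce: trace(a b^2 a) = trace(b) trace(a^2 b) - trace(a^2) = x*y*z - x^2 - y^2 + 2
trace(a b^2 a^3) = trace(a) trace(a b^2 a^2) - trace(a b^2 a) = x^3*y*z - x^4 - x^2*y^2 - 2*x*y*z + 4*x^2 + y^2 - 2
so trace(a b a b^2) = trace(b) trace(a b a b) - trace(a b a) = y*z^2 - x*z - y
trace(a b^2 a^3 b) = trace(a) trace(a b a b^2 a) - trace(a b a b^2) = x^2*y*z^2 - x^3*z - x*y^2*z - y*z^2 + 2*x*z + y
trace(b^-1 a b^2 a^3) = trace(a b^2 a^3) trace(b) - trace(a b^2 a^3 b) = x^3*y^2*z - x^4*y - x^2*y^3 - x^2*y*z^2 + x^3*z - x*y^2*z + 4*x^2*y + y^3 + y*z^2 - 2*x*z - 3*y
assemble the triple (trace(r) - 2; trace(r a) - x; trace(r b) - y)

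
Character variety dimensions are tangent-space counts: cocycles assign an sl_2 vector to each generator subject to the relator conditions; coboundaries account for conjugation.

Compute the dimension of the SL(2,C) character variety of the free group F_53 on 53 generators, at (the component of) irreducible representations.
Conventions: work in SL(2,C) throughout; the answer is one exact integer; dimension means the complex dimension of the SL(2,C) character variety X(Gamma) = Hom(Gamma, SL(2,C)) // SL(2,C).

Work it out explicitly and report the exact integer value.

156

The free group F_53: 53 generators, no relators.
So Z^1 = (sl_2)^53 in full: dim Z^1 = 159.
Irreducibility makes the coboundary map sl_2 -> Z^1 injective (trivial centralizer), so dim B^1 = 3.
dim H^1 = 159 - 3 = 156, which is dim X.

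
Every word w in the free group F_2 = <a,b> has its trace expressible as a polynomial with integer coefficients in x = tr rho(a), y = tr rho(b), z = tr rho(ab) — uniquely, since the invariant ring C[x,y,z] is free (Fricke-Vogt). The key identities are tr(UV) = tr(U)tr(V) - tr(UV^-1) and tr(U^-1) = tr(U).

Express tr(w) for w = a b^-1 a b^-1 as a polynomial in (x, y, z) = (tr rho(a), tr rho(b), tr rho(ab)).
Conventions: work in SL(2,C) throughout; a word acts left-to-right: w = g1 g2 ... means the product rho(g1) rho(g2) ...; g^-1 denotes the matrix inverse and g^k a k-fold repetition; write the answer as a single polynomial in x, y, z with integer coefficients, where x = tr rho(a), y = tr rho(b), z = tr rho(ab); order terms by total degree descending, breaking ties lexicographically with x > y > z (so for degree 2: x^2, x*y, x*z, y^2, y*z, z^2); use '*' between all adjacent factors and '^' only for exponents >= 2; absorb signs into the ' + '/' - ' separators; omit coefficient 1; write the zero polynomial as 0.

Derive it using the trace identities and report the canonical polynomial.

x^2*y^2 - 2*x*y*z + z^2 - 2

apply: tr(a^2) = tr(a) * tr(a) - tr(1)  (reduce the a square) = x^2 - 2
tr(a^2 b) = tr(a) * tr(b a) - tr(b)  (reduce the a square) = x*z - y
apply: tr(a b^-1 a) = tr(a^2) * tr(b) - tr(a^2 b)  (eliminate b^-1) = x^2*y - x*z - y
use: tr(a b a b) = tr(b a) * tr(b a) - tr(1)  (split on b) = z^2 - 2
use: tr(a b^-1 a b) = tr(a b a) * tr(b) - tr(a b a b)  (eliminate b^-1) = x*y*z - y^2 - z^2 + 2
tr(a b^-1 a b^-1) = tr(a b^-1 a) * tr(b) - tr(a b^-1 a b)  (eliminate b^-1) = x^2*y^2 - 2*x*y*z + z^2 - 2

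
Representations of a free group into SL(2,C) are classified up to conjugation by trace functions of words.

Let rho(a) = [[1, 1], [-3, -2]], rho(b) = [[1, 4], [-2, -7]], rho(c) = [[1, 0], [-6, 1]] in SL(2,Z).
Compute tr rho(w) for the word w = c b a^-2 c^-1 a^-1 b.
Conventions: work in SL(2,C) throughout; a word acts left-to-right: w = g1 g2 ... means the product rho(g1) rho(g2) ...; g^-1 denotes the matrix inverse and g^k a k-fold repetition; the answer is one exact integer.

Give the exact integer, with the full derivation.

-146

rho(c) = [[1, 0], [-6, 1]]
... * rho(b) = [[1, 4], [-2, -7]]  ->  [[1, 4], [-8, -31]]
... * rho(a^-1) = [[-2, -1], [3, 1]]  ->  [[10, 3], [-77, -23]]
... * rho(a^-1) = [[-2, -1], [3, 1]]  ->  [[-11, -7], [85, 54]]
... * rho(c^-1) = [[1, 0], [6, 1]]  ->  [[-53, -7], [409, 54]]
... * rho(a^-1) = [[-2, -1], [3, 1]]  ->  [[85, 46], [-656, -355]]
... * rho(b) = [[1, 4], [-2, -7]]  ->  [[-7, 18], [54, -139]]
tr = -7 + -139 = -146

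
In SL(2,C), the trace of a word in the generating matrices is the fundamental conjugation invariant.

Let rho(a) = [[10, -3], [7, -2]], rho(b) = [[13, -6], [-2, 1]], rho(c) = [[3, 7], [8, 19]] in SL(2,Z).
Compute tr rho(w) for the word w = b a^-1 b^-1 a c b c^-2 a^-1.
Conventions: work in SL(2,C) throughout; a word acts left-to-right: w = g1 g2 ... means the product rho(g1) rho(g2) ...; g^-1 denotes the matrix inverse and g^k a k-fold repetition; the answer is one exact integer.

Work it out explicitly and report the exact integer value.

rho(b) = [[13, -6], [-2, 1]]
... * rho(a^-1) = [[-2, 3], [-7, 10]]  ->  [[16, -21], [-3, 4]]
... * rho(b^-1) = [[1, 6], [2, 13]]  ->  [[-26, -177], [5, 34]]
... * rho(a) = [[10, -3], [7, -2]]  ->  [[-1499, 432], [288, -83]]
... * rho(c) = [[3, 7], [8, 19]]  ->  [[-1041, -2285], [200, 439]]
... * rho(b) = [[13, -6], [-2, 1]]  ->  [[-8963, 3961], [1722, -761]]
... * rho(c^-1) = [[19, -7], [-8, 3]]  ->  [[-201985, 74624], [38806, -14337]]
... * rho(c^-1) = [[19, -7], [-8, 3]]  ->  [[-4434707, 1637767], [852010, -314653]]
... * rho(a^-1) = [[-2, 3], [-7, 10]]  ->  [[-2594955, 3073549], [498551, -590500]]
tr = -2594955 + -590500 = -3185455

-3185455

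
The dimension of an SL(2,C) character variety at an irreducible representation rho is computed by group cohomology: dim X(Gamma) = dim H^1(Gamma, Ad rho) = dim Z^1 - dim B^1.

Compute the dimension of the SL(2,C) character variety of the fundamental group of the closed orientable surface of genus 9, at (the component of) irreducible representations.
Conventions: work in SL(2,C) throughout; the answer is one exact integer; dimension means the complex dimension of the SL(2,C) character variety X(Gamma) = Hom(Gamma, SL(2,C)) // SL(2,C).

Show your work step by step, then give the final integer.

48

pi_1 of the closed genus-9 surface has 18 generators bound by the single product-of-commutators relator.
Unconstrained cocycle data is one sl_2 vector per generator (54 dimensions), cut by the relator condition d_2(z) = 0.
At an irreducible rho, H^2 = coker(d_2) vanishes (Poincare duality: H^2 is dual to H^0 = invariants = 0), so d_2 is surjective onto sl_2 and dim Z^1 = 54 - 3 = 51.
Coboundaries contribute dim B^1 = 3 (injective at irreducible rho).
dim H^1 = 51 - 3 = 48 = dim X.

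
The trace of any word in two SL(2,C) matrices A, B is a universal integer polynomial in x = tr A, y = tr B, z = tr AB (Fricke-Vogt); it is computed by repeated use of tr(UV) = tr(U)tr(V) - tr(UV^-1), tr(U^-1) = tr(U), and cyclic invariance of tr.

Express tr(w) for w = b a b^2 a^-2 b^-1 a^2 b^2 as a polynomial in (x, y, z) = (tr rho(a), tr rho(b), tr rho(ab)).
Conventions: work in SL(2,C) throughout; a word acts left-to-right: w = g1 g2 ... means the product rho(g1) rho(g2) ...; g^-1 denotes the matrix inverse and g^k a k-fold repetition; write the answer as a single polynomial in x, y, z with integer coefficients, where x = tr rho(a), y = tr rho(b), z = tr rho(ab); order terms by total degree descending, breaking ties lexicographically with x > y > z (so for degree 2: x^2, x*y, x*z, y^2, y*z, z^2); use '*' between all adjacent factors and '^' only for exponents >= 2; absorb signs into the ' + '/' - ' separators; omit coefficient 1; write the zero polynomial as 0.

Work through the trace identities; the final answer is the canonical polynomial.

-x^3*y^4*z^2 + 2*x^4*y^3*z + x^2*y^5*z + x^2*y^3*z^3 - x^5*y^2 - x^3*y^4 - x^4*y*z - 5*x^2*y^3*z - x^2*y*z^3 + 4*x^3*y^2 + 3*x^2*y*z + y^3*z + x^3 + x*z^2 - 2*y*z - 3*x

next, tr(a b a b) = tr(b a) tr(b a) - tr(1)   [split at a repeated b] = z^2 - 2
next, tr(a b a) = tr(a) tr(b a) - tr(b)   [square of a] = x*z - y
next, tr(a b a b^2) = tr(b) tr(a b a b) - tr(a b a)   [square of b] = y*z^2 - x*z - y
next, tr(a b^3 a b) = tr(b) tr(a b a b^2) - tr(a b a b)   [square of b] = y^2*z^2 - x*y*z - y^2 - z^2 + 2
tr(b a b) = tr(b) tr(a b) - tr(a)   [square of b] = y*z - x
tr(b^3 a) = tr(b) tr(b a b) - tr(b a)   [square of b] = y^2*z - x*y - z
and tr(b^2) = tr(b) tr(b) - tr(1)   [square of b] = y^2 - 2
tr(b^3) = tr(b) tr(b^2) - tr(b)   [square of b] = y^3 - 3*y
tr(a b^3 a) = tr(a) tr(b^3 a) - tr(b^3)   [square of a] = x*y^2*z - x^2*y - y^3 - x*z + 3*y
tr(a b^3 a b^2) = tr(b) tr(a b^3 a b) - tr(a b^3 a)   [square of b] = y^3*z^2 - 2*x*y^2*z + x^2*y - y*z^2 + x*z - y
tr(a b^4) = tr(b) tr(b^2 a b) - tr(b^2 a)   [square of b] = y^3*z - x*y^2 - 2*y*z + x
next, tr(b^3 a b^2) = tr(b) tr(a b^4) - tr(a b^3)   [square of b] = y^4*z - x*y^3 - 3*y^2*z + 2*x*y + z
and tr(b a^2 b^3 a b) = tr(a) tr(b^3 a b^2 a) - tr(b^3 a b^2)   [square of a] = x*y^3*z^2 - 2*x^2*y^2*z - y^4*z + x^3*y + x*y^3 - x*y*z^2 + x^2*z + 3*y^2*z - 3*x*y - z
and tr(a b a^2 b) = tr(a) tr(b a b a) - tr(b a b)   [square of a] = x*z^2 - y*z - x
next, tr(a b a^2) = tr(a) tr(b a^2) - tr(b a)   [square of a] = x^2*z - x*y - z
tr(a b a^2 b^2) = tr(b) tr(a b a^2 b) - tr(a b a^2)   [square of b] = x*y*z^2 - x^2*z - y^2*z + z
and tr(b a^2 b^3 a) = tr(b) tr(a b a^2 b^2) - tr(a b a^2 b)   [square of b] = x*y^2*z^2 - x^2*y*z - y^3*z - x*z^2 + 2*y*z + x
next, tr(b a^2 b^3 a b^2) = tr(b) tr(b a^2 b^3 a b) - tr(b a^2 b^3 a)   [square of b] = x*y^4*z^2 - 2*x^2*y^3*z - y^5*z + x^3*y^2 + x*y^4 - 2*x*y^2*z^2 + 2*x^2*y*z + 4*y^3*z - 3*x*y^2 + x*z^2 - 3*y*z - x
and tr(a b a b a b) = tr(b a b a) tr(b a) - tr(a b)   [split at a repeated b] = z^3 - 3*z
next, tr(a b a b^2 a b) = tr(b) tr(a b a b a b) - tr(a b a b a)   [square of b] = y*z^3 - x*z^2 - 2*y*z + x
tr(a b a b^2 a) = tr(a) tr(b a b^2 a) - tr(b a b^2)   [square of a] = x*y*z^2 - x^2*z - y^2*z + z
tr(b^2 a b^2 a b a) = tr(b) tr(a b a b^2 a b) - tr(a b a b^2 a)   [square of b] = y^2*z^3 - 2*x*y*z^2 + x^2*z - y^2*z + x*y - z
and tr(a b^2 a b a^2 b^2) = tr(a) tr(b^2 a b^2 a b a) - tr(b^2 a b^2 a b)   [square of a] = x*y^2*z^3 - 2*x^2*y*z^2 - y^3*z^2 + x^3*z + x*y^2*z + y*z^2 - 2*x*z + y
and tr(a^2) = tr(a) tr(a) - tr(1)   [square of a] = x^2 - 2
tr(a b^2 a) = tr(b) tr(a^2 b) - tr(a^2)   [square of b] = x*y*z - x^2 - y^2 + 2
next, tr(b a b^2 a b) = tr(b) tr(a b^2 a b) - tr(a b^2 a)   [square of b] = y^2*z^2 - 2*x*y*z + x^2 - 2
tr(a b^2 a b a^2 b) = tr(a) tr(b a b^2 a b a) - tr(b a b^2 a b)   [square of a] = x*y*z^3 - x^2*z^2 - y^2*z^2 + 2
tr(b a^2 b^3 a b^2 a) = tr(b) tr(a b^2 a b a^2 b^2) - tr(a b^2 a b a^2 b)   [square of b] = x*y^3*z^3 - 2*x^2*y^2*z^2 - y^4*z^2 + x^3*y*z + x*y^3*z - x*y*z^3 + x^2*z^2 + 2*y^2*z^2 - 2*x*y*z + y^2 - 2
tr(a^2 b^3 a b^2 a^-1 b) = tr(b a^2 b^3 a b^2) tr(a) - tr(b a^2 b^3 a b^2 a)   [inverse elimination on a] = x^2*y^4*z^2 - 2*x^3*y^3*z - x*y^5*z - x*y^3*z^3 + x^4*y^2 + x^2*y^4 + y^4*z^2 + x^3*y*z + 3*x*y^3*z + x*y*z^3 - 3*x^2*y^2 - 2*y^2*z^2 - x*y*z - x^2 - y^2 + 2
tr(b^-1 a^2 b^3 a b^2 a^-1) = tr(a^2 b^3 a b^2 a^-1) tr(b) - tr(a^2 b^3 a b^2 a^-1 b)   [inverse elimination on b] = -x^2*y^4*z^2 + 2*x^3*y^3*z + x*y^5*z + x*y^3*z^3 - x^4*y^2 - x^2*y^4 - x^3*y*z - 5*x*y^3*z - x*y*z^3 + 4*x^2*y^2 + y^2*z^2 + 2*x*y*z + x^2 - 2
tr(b a b^2 a^-2 b^-1 a^2 b^2) = tr(b^-1 a^2 b^3 a b^2 a^-1) tr(a) - tr(b^-1 a^2 b^3 a b^2)   [inverse elimination on a] = -x^3*y^4*z^2 + 2*x^4*y^3*z + x^2*y^5*z + x^2*y^3*z^3 - x^5*y^2 - x^3*y^4 - x^4*y*z - 5*x^2*y^3*z - x^2*y*z^3 + 4*x^3*y^2 + 3*x^2*y*z + y^3*z + x^3 + x*z^2 - 2*y*z - 3*x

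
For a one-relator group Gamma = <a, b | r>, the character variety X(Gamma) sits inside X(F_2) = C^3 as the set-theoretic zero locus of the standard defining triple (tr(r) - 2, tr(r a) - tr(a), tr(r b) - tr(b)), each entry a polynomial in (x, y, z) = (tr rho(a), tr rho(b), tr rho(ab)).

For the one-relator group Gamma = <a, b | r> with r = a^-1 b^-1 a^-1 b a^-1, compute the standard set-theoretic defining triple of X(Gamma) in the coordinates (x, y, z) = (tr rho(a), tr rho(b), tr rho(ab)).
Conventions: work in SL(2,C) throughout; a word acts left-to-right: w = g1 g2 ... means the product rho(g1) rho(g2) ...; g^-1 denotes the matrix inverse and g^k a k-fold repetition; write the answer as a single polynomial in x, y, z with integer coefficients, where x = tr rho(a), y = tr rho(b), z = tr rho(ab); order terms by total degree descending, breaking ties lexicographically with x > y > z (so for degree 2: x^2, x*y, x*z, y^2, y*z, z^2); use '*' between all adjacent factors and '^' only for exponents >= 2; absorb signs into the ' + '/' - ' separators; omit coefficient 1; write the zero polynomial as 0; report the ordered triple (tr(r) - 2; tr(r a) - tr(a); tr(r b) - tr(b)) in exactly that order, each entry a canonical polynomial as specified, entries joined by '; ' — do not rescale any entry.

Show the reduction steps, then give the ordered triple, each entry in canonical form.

x^2*y*z - x*y^2 - x*z^2 + x - 2; x*y*z - y^2 - z^2 - x + 2; x^2*y^2*z - x*y^3 - 2*x*y*z^2 + y^2*z + z^3 + 2*x*y - y - 3*z

apply: trace(a^-1) = trace(a) = x
use: trace(b a b) = trace(b) trace(a b) - trace(a)  (reduce the b square) = y*z - x
trace(b a b a) = trace(b a) trace(b a) - trace(1)  (split on b) = z^2 - 2
trace(a^-1 b a b) = trace(b a b) trace(a) - trace(b a b a)  (eliminate a^-1) = x*y*z - x^2 - z^2 + 2
use: trace(b^-1 a^-1 b a) = trace(a^-1 b a) trace(b) - trace(a^-1 b a b)  (eliminate b^-1) = -x*y*z + x^2 + y^2 + z^2 - 2
trace(a^-1 b^-1 a^-1 b) = trace(b^-1 a^-1 b) trace(a) - trace(b^-1 a^-1 b a)  (eliminate a^-1) = x*y*z - y^2 - z^2 + 2
trace(a^-1 b^-1 a^-1 b a^-1) = trace(a^-1 b^-1 a^-1 b) trace(a) - trace(a^-1 b^-1 a^-1 b a)  (eliminate a^-1) = x^2*y*z - x*y^2 - x*z^2 + x
use: trace(b a^-1) = trace(b) trace(a) - trace(b a) = x*y - z
trace(a^-1 b a^-1) = trace(b a^-1) trace(a) - trace(b) = x^2*y - x*z - y
trace(b^2) = trace(b) trace(b) - trace(1) = y^2 - 2
trace(b a^-1 b) = trace(b^2) trace(a) - trace(b^2 a) = x*y^2 - y*z - x
use: trace(b a b^2) = trace(b) trace(b a b) - trace(b a) = y^2*z - x*y - z
trace(a b a) = trace(a) trace(b a) - trace(b) = x*z - y
apply: trace(b a b^2 a) = trace(b) trace(a b a b) - trace(a b a) = y*z^2 - x*z - y
trace(b a^-1 b a b) = trace(b a b^2) trace(a) - trace(b a b^2 a) = x*y^2*z - x^2*y - y*z^2 + y
trace(b a b a b a) = trace(a b a b) trace(a b) - trace(b a) = z^3 - 3*z
trace(b a^-1 b a b a) = trace(b a b a b) trace(a) - trace(b a b a b a) = x*y*z^2 - x^2*z - z^3 - x*y + 3*z
apply: trace(a b a^-1 b a^-1 b) = trace(b a^-1 b a b) trace(a) - trace(b a^-1 b a b a) = x^2*y^2*z - x^3*y - 2*x*y*z^2 + x^2*z + z^3 + 2*x*y - 3*z
apply: trace(b a^-1 b a^-1 b^-1 a) = trace(a b a^-1 b a^-1) trace(b) - trace(a b a^-1 b a^-1 b) = -x^2*y^2*z + x^3*y + x*y^3 + 2*x*y*z^2 - x^2*z - y^2*z - z^3 - 3*x*y + 3*z
trace(a^-1 b^-1 a^-1 b a^-1 b) = trace(b a^-1 b a^-1 b^-1) trace(a) - trace(b a^-1 b a^-1 b^-1 a) = x^2*y^2*z - x*y^3 - 2*x*y*z^2 + y^2*z + z^3 + 2*x*y - 3*z
assemble the triple (trace(r) - 2; trace(r a) - x; trace(r b) - y)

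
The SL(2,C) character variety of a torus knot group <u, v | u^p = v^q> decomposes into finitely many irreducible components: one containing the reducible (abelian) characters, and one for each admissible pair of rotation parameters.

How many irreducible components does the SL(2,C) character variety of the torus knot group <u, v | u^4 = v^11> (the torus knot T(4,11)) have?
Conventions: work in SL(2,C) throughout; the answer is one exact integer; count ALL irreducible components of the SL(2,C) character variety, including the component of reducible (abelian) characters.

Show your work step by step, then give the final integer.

Gamma = < u, v | u^4 = v^11 > (torus knot T(4,11)); the central element u^4 = v^11 acts as +I or -I in any irreducible SL(2,C) representation.
So on each irreducible component the traces are pinned: tr(u) = 2*cos(pi*alpha/4) with 1 <= alpha <= 3, tr(v) = 2*cos(pi*beta/11) with 1 <= beta <= 10.
The two central values (-1)^alpha I and (-1)^beta I must be the same matrix, so alpha and beta share a parity.
Counting: 2 odd alphas x 5 odd betas + 1 even alphas x 5 even betas = 10 + 5 = 15.
That is 15 components of irreducible characters, and with the reducible (abelian) component the total is 16.

16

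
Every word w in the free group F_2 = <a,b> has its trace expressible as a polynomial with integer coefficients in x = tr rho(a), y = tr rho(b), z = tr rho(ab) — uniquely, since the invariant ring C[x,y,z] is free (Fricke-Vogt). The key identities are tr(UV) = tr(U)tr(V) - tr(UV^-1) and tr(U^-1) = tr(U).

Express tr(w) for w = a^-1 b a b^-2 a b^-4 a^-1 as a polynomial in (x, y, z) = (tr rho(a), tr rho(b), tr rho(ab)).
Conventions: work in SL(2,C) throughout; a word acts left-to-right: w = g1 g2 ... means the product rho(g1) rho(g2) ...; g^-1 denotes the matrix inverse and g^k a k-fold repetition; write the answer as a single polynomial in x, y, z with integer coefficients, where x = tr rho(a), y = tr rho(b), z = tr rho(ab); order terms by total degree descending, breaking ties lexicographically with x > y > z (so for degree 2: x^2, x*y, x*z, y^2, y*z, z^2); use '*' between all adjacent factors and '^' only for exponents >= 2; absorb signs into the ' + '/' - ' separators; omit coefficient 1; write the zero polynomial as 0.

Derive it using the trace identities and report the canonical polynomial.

tr(a^2) = tr(a) * tr(a) - tr(1) = x^2 - 2
tr(a^2 b) = tr(a) * tr(b a) - tr(b) = x*z - y
tr(a^2 b^-1) = tr(a^2) * tr(b) - tr(a^2 b) = x^2*y - x*z - y
tr(a b a^2) = tr(a) * tr(a b a) - tr(a b) = x^2*z - x*y - z
tr(b a b a) = tr(b a) * tr(b a) - tr(1)   [split at repeated b] = z^2 - 2
tr(b a b) = tr(b) * tr(a b) - tr(a) = y*z - x
tr(a b a^2 b) = tr(a) * tr(b a b a) - tr(b a b) = x*z^2 - y*z - x
tr(b^-1 a b a^2) = tr(a b a^2) * tr(b) - tr(a b a^2 b) = x^2*y*z - x*y^2 - x*z^2 + x
tr(b a^2 b^-2 a) = tr(b^-1 a b a^2) * tr(b) - tr(b^-1 a b a^2 b) = x^2*y^2*z - x*y^3 - x*y*z^2 - x^2*z + 2*x*y + z
tr(a b^-2 a^-1 b a) = tr(b a^2 b^-2) * tr(a) - tr(b a^2 b^-2 a) = -x^2*y^2*z + x^3*y + x*y^3 + x*y*z^2 - 3*x*y - z
tr(a b a b^-1) = tr(a b a) * tr(b) - tr(a b a b) = x*y*z - y^2 - z^2 + 2
tr(a b a b a b) = tr(b a b a) * tr(b a) - tr(a b)   [split at repeated b] = z^3 - 3*z
tr(b^-1 a b a b a) = tr(a b a b a) * tr(b) - tr(a b a b a b) = x*y*z^2 - y^2*z - z^3 - x*y + 3*z
tr(b a b a b^-2 a) = tr(b^-1 a b a b a) * tr(b) - tr(b^-1 a b a b a b) = x*y^2*z^2 - y^3*z - y*z^3 - x*y^2 - x*z^2 + 4*y*z + x
tr(a b^-2 a^-1 b a b) = tr(b a b a b^-2) * tr(a) - tr(b a b a b^-2 a) = -x*y^2*z^2 + x^2*y*z + y^3*z + y*z^3 - 4*y*z + x
tr(b^-1 a b^-2 a^-1 b a) = tr(a b^-2 a^-1 b a) * tr(b) - tr(a b^-2 a^-1 b a b) = -x^2*y^3*z + x^3*y^2 + x*y^4 + 2*x*y^2*z^2 - x^2*y*z - y^3*z - y*z^3 - 3*x*y^2 + 3*y*z - x
tr(b a b^-2 a b^-2 a^-1) = tr(b^-1 a b^-2 a^-1 b a) * tr(b) - tr(b^-1 a b^-2 a^-1 b a b) = -x^2*y^4*z + x^3*y^3 + x*y^5 + 2*x*y^3*z^2 - y^4*z - y^2*z^3 - x^3*y - 4*x*y^3 - x*y*z^2 + 3*y^2*z + 2*x*y + z
tr(a b^-2 a) = tr(b^-1 a^2) * tr(b) - tr(b^-1 a^2 b) = x^2*y^2 - x*y*z - x^2 - y^2 + 2
tr(a b^-2 a b) = tr(b^-1 a b a) * tr(b) - tr(b^-1 a b a b) = x*y^2*z - y^3 - y*z^2 - x*z + 3*y
tr(a b^-2 a b^-1) = tr(a b^-2 a) * tr(b) - tr(a b^-2 a b) = x^2*y^3 - 2*x*y^2*z - x^2*y + y*z^2 + x*z - y
tr(b^-2 a^-2 b a b^-2 a) = tr(b a b^-2 a b^-2 a^-1) * tr(a) - tr(b a b^-2 a b^-2) = -x^3*y^4*z + x^4*y^3 + x^2*y^5 + 2*x^2*y^3*z^2 - x*y^4*z - x*y^2*z^3 - x^4*y - 5*x^2*y^3 - x^2*y*z^2 + 5*x*y^2*z + 3*x^2*y - y*z^2 + y
tr(a b^-1 a^-1 b a) = tr(b a^2 b^-1) * tr(a) - tr(b a^2 b^-1 a) = -x^2*y*z + x^3 + x*y^2 + x*z^2 - 3*x
tr(b a b a b) = tr(b) * tr(a b a b) - tr(a b a) = y*z^2 - x*z - y
tr(a^-1 b a b a b) = tr(b a b a b) * tr(a) - tr(b a b a b a) = x*y*z^2 - x^2*z - z^3 - x*y + 3*z
tr(a b^-1 a^-1 b a b) = tr(a^-1 b a b a) * tr(b) - tr(a^-1 b a b a b) = -x*y*z^2 + x^2*z + y^2*z + z^3 - 3*z
tr(a b^-1 a^-1 b a b^-1) = tr(a b^-1 a^-1 b a) * tr(b) - tr(a b^-1 a^-1 b a b) = -x^2*y^2*z + x^3*y + x*y^3 + 2*x*y*z^2 - x^2*z - y^2*z - z^3 - 3*x*y + 3*z
tr(b a b^-2 a b^-1 a^-1) = tr(a b^-1 a^-1 b a b^-1) * tr(b) - tr(a b^-1 a^-1 b a) = -x^2*y^3*z + x^3*y^2 + x*y^4 + 2*x*y^2*z^2 - y^3*z - y*z^3 - x^3 - 4*x*y^2 - x*z^2 + 3*y*z + 3*x
tr(b^-1 a^-2 b a b^-2 a) = tr(b a b^-2 a b^-1 a^-1) * tr(a) - tr(b a b^-2 a b^-1) = -x^3*y^3*z + x^4*y^2 + x^2*y^4 + 2*x^2*y^2*z^2 - x*y^3*z - x*y*z^3 - x^4 - 5*x^2*y^2 - x^2*z^2 + 4*x*y*z + 4*x^2 + y^2 - 2
tr(b^-2 a^-2 b a b^-2 a b^-1) = tr(b^-2 a^-2 b a b^-2 a) * tr(b) - tr(b^-2 a^-2 b a b^-2 a b) = -x^3*y^5*z + x^4*y^4 + x^2*y^6 + 2*x^2*y^4*z^2 + x^3*y^3*z - x*y^5*z - x*y^3*z^3 - 2*x^4*y^2 - 6*x^2*y^4 - 3*x^2*y^2*z^2 + 6*x*y^3*z + x*y*z^3 + x^4 + 8*x^2*y^2 + x^2*z^2 - y^2*z^2 - 4*x*y*z - 4*x^2 + 2
tr(a^-1 b a b^-2 a b^-4 a^-1) = tr(b^-2 a^-2 b a b^-2 a b^-1) * tr(b) - tr(b^-2 a^-2 b a b^-2 a) = -x^3*y^6*z + x^4*y^5 + x^2*y^7 + 2*x^2*y^5*z^2 + 2*x^3*y^4*z - x*y^6*z - x*y^4*z^3 - 3*x^4*y^3 - 7*x^2*y^5 - 5*x^2*y^3*z^2 + 7*x*y^4*z + 2*x*y^2*z^3 + 2*x^4*y + 13*x^2*y^3 + 2*x^2*y*z^2 - y^3*z^2 - 9*x*y^2*z - 7*x^2*y + y*z^2 + y

-x^3*y^6*z + x^4*y^5 + x^2*y^7 + 2*x^2*y^5*z^2 + 2*x^3*y^4*z - x*y^6*z - x*y^4*z^3 - 3*x^4*y^3 - 7*x^2*y^5 - 5*x^2*y^3*z^2 + 7*x*y^4*z + 2*x*y^2*z^3 + 2*x^4*y + 13*x^2*y^3 + 2*x^2*y*z^2 - y^3*z^2 - 9*x*y^2*z - 7*x^2*y + y*z^2 + y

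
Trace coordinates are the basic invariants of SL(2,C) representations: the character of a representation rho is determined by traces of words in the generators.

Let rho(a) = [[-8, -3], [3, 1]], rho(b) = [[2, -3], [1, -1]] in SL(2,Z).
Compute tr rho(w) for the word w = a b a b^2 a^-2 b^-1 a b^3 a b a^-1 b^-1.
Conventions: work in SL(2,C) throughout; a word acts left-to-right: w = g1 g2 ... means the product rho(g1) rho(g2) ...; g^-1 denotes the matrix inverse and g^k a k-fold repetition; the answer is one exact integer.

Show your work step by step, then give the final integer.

rho(a) = [[-8, -3], [3, 1]]
... * rho(b) = [[2, -3], [1, -1]]  ->  [[-19, 27], [7, -10]]
... * rho(a) = [[-8, -3], [3, 1]]  ->  [[233, 84], [-86, -31]]
... * rho(b) = [[2, -3], [1, -1]]  ->  [[550, -783], [-203, 289]]
... * rho(b) = [[2, -3], [1, -1]]  ->  [[317, -867], [-117, 320]]
... * rho(a^-1) = [[1, 3], [-3, -8]]  ->  [[2918, 7887], [-1077, -2911]]
... * rho(a^-1) = [[1, 3], [-3, -8]]  ->  [[-20743, -54342], [7656, 20057]]
... * rho(b^-1) = [[-1, 3], [-1, 2]]  ->  [[75085, -170913], [-27713, 63082]]
... * rho(a) = [[-8, -3], [3, 1]]  ->  [[-1113419, -396168], [410950, 146221]]
... * rho(b) = [[2, -3], [1, -1]]  ->  [[-2623006, 3736425], [968121, -1379071]]
... * rho(b) = [[2, -3], [1, -1]]  ->  [[-1509587, 4132593], [557171, -1525292]]
... * rho(b) = [[2, -3], [1, -1]]  ->  [[1113419, 396168], [-410950, -146221]]
... * rho(a) = [[-8, -3], [3, 1]]  ->  [[-7718848, -2944089], [2848937, 1086629]]
... * rho(b) = [[2, -3], [1, -1]]  ->  [[-18381785, 26100633], [6784503, -9633440]]
... * rho(a^-1) = [[1, 3], [-3, -8]]  ->  [[-96683684, -263950419], [35684823, 97421029]]
... * rho(b^-1) = [[-1, 3], [-1, 2]]  ->  [[360634103, -817951890], [-133105852, 301896527]]
tr = 360634103 + 301896527 = 662530630

662530630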